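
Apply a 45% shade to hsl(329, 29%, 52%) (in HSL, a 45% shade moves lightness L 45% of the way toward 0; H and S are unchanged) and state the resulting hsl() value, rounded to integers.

L moves 45% from 52 toward 0: 52 − 23.4 = 28.6 → 29.
H and S are unchanged.

hsl(329, 29%, 29%)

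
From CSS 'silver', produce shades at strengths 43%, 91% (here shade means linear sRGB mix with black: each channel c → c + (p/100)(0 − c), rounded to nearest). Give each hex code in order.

#6D6D6D, #111111

CSS silver is rgb(192, 192, 192).
43%: (192 − 82.56 = 109.44→109, 192 − 82.56 = 109.44→109, 192 − 82.56 = 109.44→109) → #6D6D6D
91%: (192 − 174.72 = 17.28→17, 192 − 174.72 = 17.28→17, 192 − 174.72 = 17.28→17) → #111111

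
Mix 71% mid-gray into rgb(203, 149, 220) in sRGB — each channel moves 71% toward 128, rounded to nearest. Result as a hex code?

Per channel, c → c + 0.71(128 − c):
  R: 203 + 0.71×(128−203) = 203 − 53.25 = 149.75 → 150
  G: 149 − 14.91 = 134.09 → 134
  B: 220 + 0.71×(128−220) = 220 − 65.32 = 154.68 → 155
rgb(150, 134, 155) = #96869B.

#96869B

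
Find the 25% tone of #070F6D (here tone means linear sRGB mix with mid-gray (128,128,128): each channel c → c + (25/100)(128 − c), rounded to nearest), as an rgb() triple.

#070F6D is rgb(7, 15, 109).
Per channel, c → c + 0.25(128 − c):
  R: 7 + 0.25×(128−7) = 7 + 30.25 = 37.25 → 37
  G: 15 + 0.25×(128−15) = 15 + 28.25 = 43.25 → 43
  B: 109 + 4.75 = 113.75 → 114

rgb(37, 43, 114)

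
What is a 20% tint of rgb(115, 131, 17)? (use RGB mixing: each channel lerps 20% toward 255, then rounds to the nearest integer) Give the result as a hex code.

#8f9c41

A 20% tint moves each channel 20% toward 255:
  R: 115 + 0.2×(255−115) = 115 + 28 = 143 → 143
  G: 131 + 0.2×(255−131) = 131 + 24.8 = 155.8 → 156
  B: 17 + 0.2×(255−17) = 17 + 47.6 = 64.6 → 65
rgb(143, 156, 65) = #8f9c41.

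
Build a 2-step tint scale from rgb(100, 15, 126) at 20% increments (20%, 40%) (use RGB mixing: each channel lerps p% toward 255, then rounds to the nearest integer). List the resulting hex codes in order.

#833F98, #A26FB2

20%: (100 + 31 = 131→131, 15 + 48 = 63→63, 126 + 25.8 = 151.8→152) → #833F98
40%: (100 + 62 = 162→162, 15 + 96 = 111→111, 126 + 51.6 = 177.6→178) → #A26FB2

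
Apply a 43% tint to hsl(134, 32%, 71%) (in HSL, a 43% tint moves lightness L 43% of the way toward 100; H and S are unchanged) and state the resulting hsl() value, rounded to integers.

L moves 43% from 71 toward 100: 71 + 12.47 = 83.47 → 83.
H and S are unchanged.

hsl(134, 32%, 83%)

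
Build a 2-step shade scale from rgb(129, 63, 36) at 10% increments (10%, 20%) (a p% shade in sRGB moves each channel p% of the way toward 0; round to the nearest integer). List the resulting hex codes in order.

10%: (129 − 12.9 = 116.1→116, 63 − 6.3 = 56.7→57, 36 − 3.6 = 32.4→32) → #743920
20%: (129 − 25.8 = 103.2→103, 63 − 12.6 = 50.4→50, 36 − 7.2 = 28.8→29) → #67321d

#743920, #67321d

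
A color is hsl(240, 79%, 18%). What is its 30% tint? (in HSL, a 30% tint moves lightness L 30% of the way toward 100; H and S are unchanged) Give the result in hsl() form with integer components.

hsl(240, 79%, 43%)

L moves 30% from 18 toward 100: 18 + 24.6 = 42.6 → 43.
H and S are unchanged.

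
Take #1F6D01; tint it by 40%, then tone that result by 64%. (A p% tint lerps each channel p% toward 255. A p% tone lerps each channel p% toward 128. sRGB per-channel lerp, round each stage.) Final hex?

#7D8E77

#1F6D01 is rgb(31, 109, 1).
Per channel, c → c + 0.4(255 − c):
  R: 31 + 0.4×(255−31) = 31 + 89.6 = 120.6 → 121
  G: 109 + 0.4×(255−109) = 109 + 58.4 = 167.4 → 167
  B: 1 + 0.4×(255−1) = 1 + 101.6 = 102.6 → 103
After the tint: rgb(121, 167, 103) = #79A767.
Per channel, c → c + 0.64(128 − c):
  R: 121 + 4.48 = 125.48 → 125
  G: 167 + 0.64×(128−167) = 167 − 24.96 = 142.04 → 142
  B: 103 + 0.64×(128−103) = 103 + 16 = 119 → 119
rgb(125, 142, 119) = #7D8E77.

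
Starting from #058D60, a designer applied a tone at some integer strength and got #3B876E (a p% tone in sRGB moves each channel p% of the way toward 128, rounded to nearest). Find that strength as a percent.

#058D60 is rgb(5, 141, 96); #3B876E is rgb(59, 135, 110).
On the R channel (widest range): 59 ≈ 5 + (p/100)(128 − 5), so p ≈ 100×(59 − 5)/(128 − 5) = 5400/123 = 43.90.
p = 44 reproduces all three channels after rounding.

44%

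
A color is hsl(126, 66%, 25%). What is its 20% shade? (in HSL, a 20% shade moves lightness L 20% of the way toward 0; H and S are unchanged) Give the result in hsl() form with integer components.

L moves 20% from 25 toward 0: 25 − 5 = 20 → 20.
H and S are unchanged.

hsl(126, 66%, 20%)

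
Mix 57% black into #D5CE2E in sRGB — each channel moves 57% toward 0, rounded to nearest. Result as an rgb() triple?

rgb(92, 89, 20)

#D5CE2E is rgb(213, 206, 46).
Lerp each channel 57% toward 0:
  R: 213 − 121.41 = 91.59 → 92
  G: 206 + 0.57×(0−206) = 206 − 117.42 = 88.58 → 89
  B: 46 − 26.22 = 19.78 → 20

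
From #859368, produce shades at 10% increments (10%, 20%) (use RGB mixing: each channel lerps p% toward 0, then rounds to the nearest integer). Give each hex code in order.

#78845E, #6A7653

#859368 is rgb(133, 147, 104).
10%: (133 − 13.3 = 119.7→120, 147 − 14.7 = 132.3→132, 104 − 10.4 = 93.6→94) → #78845E
20%: (133 − 26.6 = 106.4→106, 147 − 29.4 = 117.6→118, 104 − 20.8 = 83.2→83) → #6A7653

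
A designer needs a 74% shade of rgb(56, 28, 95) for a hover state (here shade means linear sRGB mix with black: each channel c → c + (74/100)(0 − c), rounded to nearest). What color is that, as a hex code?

Per channel, c → c + 0.74(0 − c):
  R: 56 + 0.74×(0−56) = 56 − 41.44 = 14.56 → 15
  G: 28 + 0.74×(0−28) = 28 − 20.72 = 7.28 → 7
  B: 95 − 70.3 = 24.7 → 25
rgb(15, 7, 25) = #0f0719.

#0f0719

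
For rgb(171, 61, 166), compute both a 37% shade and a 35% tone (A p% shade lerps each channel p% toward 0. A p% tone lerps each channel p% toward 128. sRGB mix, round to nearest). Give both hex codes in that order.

37% shade:
  R: 171 + 0.37×(0−171) = 171 − 63.27 = 107.73 → 108
  G: 61 − 22.57 = 38.43 → 38
  B: 166 + 0.37×(0−166) = 166 − 61.42 = 104.58 → 105
  → #6C2669
35% tone:
  R: 171 + 0.35×(128−171) = 171 − 15.05 = 155.95 → 156
  G: 61 + 23.45 = 84.45 → 84
  B: 166 + 0.35×(128−166) = 166 − 13.3 = 152.7 → 153
  → #9C5499

#6C2669, #9C5499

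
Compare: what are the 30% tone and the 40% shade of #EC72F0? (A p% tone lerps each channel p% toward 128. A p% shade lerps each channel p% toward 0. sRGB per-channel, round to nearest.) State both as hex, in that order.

#CC76CE, #8E4490

#EC72F0 is rgb(236, 114, 240).
30% tone:
  R: 236 + 0.3×(128−236) = 236 − 32.4 = 203.6 → 204
  G: 114 + 0.3×(128−114) = 114 + 4.2 = 118.2 → 118
  B: 240 + 0.3×(128−240) = 240 − 33.6 = 206.4 → 206
  → #CC76CE
40% shade:
  R: 236 + 0.4×(0−236) = 236 − 94.4 = 141.6 → 142
  G: 114 + 0.4×(0−114) = 114 − 45.6 = 68.4 → 68
  B: 240 + 0.4×(0−240) = 240 − 96 = 144 → 144
  → #8E4490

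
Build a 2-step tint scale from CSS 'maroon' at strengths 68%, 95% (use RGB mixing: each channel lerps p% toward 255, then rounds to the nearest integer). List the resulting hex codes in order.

CSS maroon is rgb(128, 0, 0).
68%: (128 + 86.36 = 214.36→214, 0 + 173.4 = 173.4→173, 0 + 173.4 = 173.4→173) → #D6ADAD
95%: (128 + 120.65 = 248.65→249, 0 + 242.25 = 242.25→242, 0 + 242.25 = 242.25→242) → #F9F2F2

#D6ADAD, #F9F2F2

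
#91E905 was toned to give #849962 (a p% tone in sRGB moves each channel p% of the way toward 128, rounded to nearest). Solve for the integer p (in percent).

76%

#91E905 is rgb(145, 233, 5); #849962 is rgb(132, 153, 98).
On the B channel (widest range): 98 ≈ 5 + (p/100)(128 − 5), so p ≈ 100×(98 − 5)/(128 − 5) = 9300/123 = 75.61.
p = 76 reproduces all three channels after rounding.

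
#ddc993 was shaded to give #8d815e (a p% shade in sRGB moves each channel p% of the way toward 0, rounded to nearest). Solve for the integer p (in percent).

36%

#ddc993 is rgb(221, 201, 147); #8d815e is rgb(141, 129, 94).
On the R channel (widest range): 141 ≈ 221 + (p/100)(0 − 221), so p ≈ 100×(141 − 221)/(0 − 221) = -8000/-221 = 36.20.
p = 36 reproduces all three channels after rounding.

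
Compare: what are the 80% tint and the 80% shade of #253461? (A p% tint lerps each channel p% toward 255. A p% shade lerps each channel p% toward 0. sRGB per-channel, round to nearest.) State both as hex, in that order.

#d3d6df, #070a13

#253461 is rgb(37, 52, 97).
80% tint:
  R: 37 + 0.8×(255−37) = 37 + 174.4 = 211.4 → 211
  G: 52 + 0.8×(255−52) = 52 + 162.4 = 214.4 → 214
  B: 97 + 0.8×(255−97) = 97 + 126.4 = 223.4 → 223
  → #d3d6df
80% shade:
  R: 37 + 0.8×(0−37) = 37 − 29.6 = 7.4 → 7
  G: 52 − 41.6 = 10.4 → 10
  B: 97 + 0.8×(0−97) = 97 − 77.6 = 19.4 → 19
  → #070a13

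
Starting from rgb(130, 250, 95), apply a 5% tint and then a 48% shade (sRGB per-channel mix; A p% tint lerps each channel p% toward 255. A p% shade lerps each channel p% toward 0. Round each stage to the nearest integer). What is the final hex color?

#478236

A 5% tint moves each channel 5% toward 255:
  R: 130 + 6.25 = 136.25 → 136
  G: 250 + 0.25 = 250.25 → 250
  B: 95 + 8 = 103 → 103
After the tint: rgb(136, 250, 103) = #88fa67.
Lerp each channel 48% toward 0:
  R: 136 − 65.28 = 70.72 → 71
  G: 250 + 0.48×(0−250) = 250 − 120 = 130 → 130
  B: 103 − 49.44 = 53.56 → 54
rgb(71, 130, 54) = #478236.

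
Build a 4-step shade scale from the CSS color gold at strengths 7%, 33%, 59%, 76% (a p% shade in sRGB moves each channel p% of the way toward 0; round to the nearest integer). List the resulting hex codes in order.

#EDC800, #AB9000, #695800, #3D3400

CSS gold is rgb(255, 215, 0).
7%: (255 − 17.85 = 237.15→237, 215 − 15.05 = 199.95→200, 0→0) → #EDC800
33%: (255 − 84.15 = 170.85→171, 215 − 70.95 = 144.05→144, 0→0) → #AB9000
59%: (255 − 150.45 = 104.55→105, 215 − 126.85 = 88.15→88, 0→0) → #695800
76%: (255 − 193.8 = 61.2→61, 215 − 163.4 = 51.6→52, 0→0) → #3D3400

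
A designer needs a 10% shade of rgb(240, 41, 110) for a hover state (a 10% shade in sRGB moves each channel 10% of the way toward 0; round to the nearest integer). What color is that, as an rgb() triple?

rgb(216, 37, 99)

Lerp each channel 10% toward 0:
  R: 240 + 0.1×(0−240) = 240 − 24 = 216 → 216
  G: 41 + 0.1×(0−41) = 41 − 4.1 = 36.9 → 37
  B: 110 + 0.1×(0−110) = 110 − 11 = 99 → 99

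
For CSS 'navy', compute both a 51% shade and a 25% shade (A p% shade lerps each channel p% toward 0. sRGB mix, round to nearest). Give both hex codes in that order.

#00003F, #000060

CSS navy is rgb(0, 0, 128).
51% shade:
  R: 0 + 0.51×(0−0) = 0 + 0 = 0 → 0
  G: 0 + 0 = 0 → 0
  B: 128 + 0.51×(0−128) = 128 − 65.28 = 62.72 → 63
  → #00003F
25% shade:
  R: 0 + 0.25×(0−0) = 0 + 0 = 0 → 0
  G: 0 + 0.25×(0−0) = 0 + 0 = 0 → 0
  B: 128 − 32 = 96 → 96
  → #000060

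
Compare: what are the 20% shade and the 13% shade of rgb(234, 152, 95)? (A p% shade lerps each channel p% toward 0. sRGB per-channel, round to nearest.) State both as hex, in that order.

#bb7a4c, #cc8453

20% shade:
  R: 234 − 46.8 = 187.2 → 187
  G: 152 + 0.2×(0−152) = 152 − 30.4 = 121.6 → 122
  B: 95 − 19 = 76 → 76
  → #bb7a4c
13% shade:
  R: 234 + 0.13×(0−234) = 234 − 30.42 = 203.58 → 204
  G: 152 − 19.76 = 132.24 → 132
  B: 95 + 0.13×(0−95) = 95 − 12.35 = 82.65 → 83
  → #cc8453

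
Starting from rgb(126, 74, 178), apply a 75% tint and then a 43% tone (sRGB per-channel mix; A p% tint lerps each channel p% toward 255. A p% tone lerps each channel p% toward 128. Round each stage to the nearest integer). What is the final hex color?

Lerp each channel 75% toward 255:
  R: 126 + 0.75×(255−126) = 126 + 96.75 = 222.75 → 223
  G: 74 + 0.75×(255−74) = 74 + 135.75 = 209.75 → 210
  B: 178 + 0.75×(255−178) = 178 + 57.75 = 235.75 → 236
After the tint: rgb(223, 210, 236) = #DFD2EC.
Lerp each channel 43% toward 128:
  R: 223 + 0.43×(128−223) = 223 − 40.85 = 182.15 → 182
  G: 210 + 0.43×(128−210) = 210 − 35.26 = 174.74 → 175
  B: 236 + 0.43×(128−236) = 236 − 46.44 = 189.56 → 190
rgb(182, 175, 190) = #B6AFBE.

#B6AFBE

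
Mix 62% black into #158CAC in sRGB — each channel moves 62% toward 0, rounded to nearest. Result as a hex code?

#083541

#158CAC is rgb(21, 140, 172).
Lerp each channel 62% toward 0:
  R: 21 + 0.62×(0−21) = 21 − 13.02 = 7.98 → 8
  G: 140 + 0.62×(0−140) = 140 − 86.8 = 53.2 → 53
  B: 172 + 0.62×(0−172) = 172 − 106.64 = 65.36 → 65
rgb(8, 53, 65) = #083541.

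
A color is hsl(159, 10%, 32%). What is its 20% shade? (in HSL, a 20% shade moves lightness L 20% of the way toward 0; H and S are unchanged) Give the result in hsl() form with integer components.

hsl(159, 10%, 26%)

L moves 20% from 32 toward 0: 32 − 6.4 = 25.6 → 26.
H and S are unchanged.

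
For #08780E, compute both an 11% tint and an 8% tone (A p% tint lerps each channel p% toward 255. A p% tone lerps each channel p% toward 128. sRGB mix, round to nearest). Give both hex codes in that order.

#238729, #127917

#08780E is rgb(8, 120, 14).
11% tint:
  R: 8 + 0.11×(255−8) = 8 + 27.17 = 35.17 → 35
  G: 120 + 14.85 = 134.85 → 135
  B: 14 + 0.11×(255−14) = 14 + 26.51 = 40.51 → 41
  → #238729
8% tone:
  R: 8 + 0.08×(128−8) = 8 + 9.6 = 17.6 → 18
  G: 120 + 0.08×(128−120) = 120 + 0.64 = 120.64 → 121
  B: 14 + 0.08×(128−14) = 14 + 9.12 = 23.12 → 23
  → #127917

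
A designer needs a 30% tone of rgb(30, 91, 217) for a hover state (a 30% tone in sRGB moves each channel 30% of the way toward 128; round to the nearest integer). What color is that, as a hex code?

Per channel, c → c + 0.3(128 − c):
  R: 30 + 0.3×(128−30) = 30 + 29.4 = 59.4 → 59
  G: 91 + 0.3×(128−91) = 91 + 11.1 = 102.1 → 102
  B: 217 − 26.7 = 190.3 → 190
rgb(59, 102, 190) = #3b66be.

#3b66be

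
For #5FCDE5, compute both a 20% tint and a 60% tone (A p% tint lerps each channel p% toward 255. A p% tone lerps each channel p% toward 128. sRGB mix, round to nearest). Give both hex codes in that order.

#5FCDE5 is rgb(95, 205, 229).
20% tint:
  R: 95 + 32 = 127 → 127
  G: 205 + 10 = 215 → 215
  B: 229 + 0.2×(255−229) = 229 + 5.2 = 234.2 → 234
  → #7FD7EA
60% tone:
  R: 95 + 0.6×(128−95) = 95 + 19.8 = 114.8 → 115
  G: 205 − 46.2 = 158.8 → 159
  B: 229 + 0.6×(128−229) = 229 − 60.6 = 168.4 → 168
  → #739FA8

#7FD7EA, #739FA8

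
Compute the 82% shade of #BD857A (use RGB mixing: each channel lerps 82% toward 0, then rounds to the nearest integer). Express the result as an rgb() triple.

#BD857A is rgb(189, 133, 122).
Lerp each channel 82% toward 0:
  R: 189 − 154.98 = 34.02 → 34
  G: 133 + 0.82×(0−133) = 133 − 109.06 = 23.94 → 24
  B: 122 + 0.82×(0−122) = 122 − 100.04 = 21.96 → 22

rgb(34, 24, 22)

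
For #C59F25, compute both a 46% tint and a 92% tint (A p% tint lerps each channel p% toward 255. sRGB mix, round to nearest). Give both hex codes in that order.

#E0CB89, #FAF7EE

#C59F25 is rgb(197, 159, 37).
46% tint:
  R: 197 + 0.46×(255−197) = 197 + 26.68 = 223.68 → 224
  G: 159 + 0.46×(255−159) = 159 + 44.16 = 203.16 → 203
  B: 37 + 0.46×(255−37) = 37 + 100.28 = 137.28 → 137
  → #E0CB89
92% tint:
  R: 197 + 53.36 = 250.36 → 250
  G: 159 + 88.32 = 247.32 → 247
  B: 37 + 0.92×(255−37) = 37 + 200.56 = 237.56 → 238
  → #FAF7EE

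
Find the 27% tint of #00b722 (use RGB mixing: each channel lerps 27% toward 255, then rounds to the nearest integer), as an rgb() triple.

#00b722 is rgb(0, 183, 34).
Per channel, c → c + 0.27(255 − c):
  R: 0 + 0.27×(255−0) = 0 + 68.85 = 68.85 → 69
  G: 183 + 19.44 = 202.44 → 202
  B: 34 + 59.67 = 93.67 → 94

rgb(69, 202, 94)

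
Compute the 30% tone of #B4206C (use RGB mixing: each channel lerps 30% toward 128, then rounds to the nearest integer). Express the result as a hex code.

#A43D72

#B4206C is rgb(180, 32, 108).
Per channel, c → c + 0.3(128 − c):
  R: 180 − 15.6 = 164.4 → 164
  G: 32 + 28.8 = 60.8 → 61
  B: 108 + 0.3×(128−108) = 108 + 6 = 114 → 114
rgb(164, 61, 114) = #A43D72.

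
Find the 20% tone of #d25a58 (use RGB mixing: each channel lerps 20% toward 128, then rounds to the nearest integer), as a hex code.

#c26260

#d25a58 is rgb(210, 90, 88).
A 20% tone moves each channel 20% toward 128:
  R: 210 + 0.2×(128−210) = 210 − 16.4 = 193.6 → 194
  G: 90 + 7.6 = 97.6 → 98
  B: 88 + 0.2×(128−88) = 88 + 8 = 96 → 96
rgb(194, 98, 96) = #c26260.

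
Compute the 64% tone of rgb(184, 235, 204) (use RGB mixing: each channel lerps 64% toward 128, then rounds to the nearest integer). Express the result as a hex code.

Lerp each channel 64% toward 128:
  R: 184 + 0.64×(128−184) = 184 − 35.84 = 148.16 → 148
  G: 235 − 68.48 = 166.52 → 167
  B: 204 − 48.64 = 155.36 → 155
rgb(148, 167, 155) = #94A79B.

#94A79B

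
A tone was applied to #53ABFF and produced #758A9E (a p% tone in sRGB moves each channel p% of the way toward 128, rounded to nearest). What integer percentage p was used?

#53ABFF is rgb(83, 171, 255); #758A9E is rgb(117, 138, 158).
On the B channel (widest range): 158 ≈ 255 + (p/100)(128 − 255), so p ≈ 100×(158 − 255)/(128 − 255) = -9700/-127 = 76.38.
p = 76 reproduces all three channels after rounding.

76%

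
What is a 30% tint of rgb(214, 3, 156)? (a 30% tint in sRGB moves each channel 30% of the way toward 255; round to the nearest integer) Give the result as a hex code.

#e24fba

Per channel, c → c + 0.3(255 − c):
  R: 214 + 12.3 = 226.3 → 226
  G: 3 + 0.3×(255−3) = 3 + 75.6 = 78.6 → 79
  B: 156 + 0.3×(255−156) = 156 + 29.7 = 185.7 → 186
rgb(226, 79, 186) = #e24fba.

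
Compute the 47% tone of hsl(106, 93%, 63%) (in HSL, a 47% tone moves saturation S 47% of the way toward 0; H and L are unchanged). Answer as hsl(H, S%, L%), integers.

hsl(106, 49%, 63%)

S moves 47% from 93 toward 0: 93 − 43.71 = 49.29 → 49.
H and L are unchanged.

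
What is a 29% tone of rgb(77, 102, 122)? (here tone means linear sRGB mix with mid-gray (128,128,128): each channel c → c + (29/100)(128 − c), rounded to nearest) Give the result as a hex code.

#5C6E7C

Per channel, c → c + 0.29(128 − c):
  R: 77 + 0.29×(128−77) = 77 + 14.79 = 91.79 → 92
  G: 102 + 7.54 = 109.54 → 110
  B: 122 + 0.29×(128−122) = 122 + 1.74 = 123.74 → 124
rgb(92, 110, 124) = #5C6E7C.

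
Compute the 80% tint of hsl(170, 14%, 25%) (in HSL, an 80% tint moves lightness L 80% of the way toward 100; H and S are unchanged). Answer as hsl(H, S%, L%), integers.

L moves 80% from 25 toward 100: 25 + 60 = 85 → 85.
H and S are unchanged.

hsl(170, 14%, 85%)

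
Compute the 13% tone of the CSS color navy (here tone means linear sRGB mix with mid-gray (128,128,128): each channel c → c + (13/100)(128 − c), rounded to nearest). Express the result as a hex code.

CSS navy is rgb(0, 0, 128).
A 13% tone moves each channel 13% toward 128:
  R: 0 + 16.64 = 16.64 → 17
  G: 0 + 0.13×(128−0) = 0 + 16.64 = 16.64 → 17
  B: 128 + 0.13×(128−128) = 128 + 0 = 128 → 128
rgb(17, 17, 128) = #111180.

#111180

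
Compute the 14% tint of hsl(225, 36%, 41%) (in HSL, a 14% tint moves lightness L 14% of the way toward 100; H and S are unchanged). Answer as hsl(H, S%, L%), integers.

hsl(225, 36%, 49%)

L moves 14% from 41 toward 100: 41 + 8.26 = 49.26 → 49.
H and S are unchanged.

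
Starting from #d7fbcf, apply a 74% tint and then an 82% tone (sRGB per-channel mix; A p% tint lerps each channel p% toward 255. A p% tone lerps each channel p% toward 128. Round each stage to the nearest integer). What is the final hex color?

#d7fbcf is rgb(215, 251, 207).
Per channel, c → c + 0.74(255 − c):
  R: 215 + 0.74×(255−215) = 215 + 29.6 = 244.6 → 245
  G: 251 + 0.74×(255−251) = 251 + 2.96 = 253.96 → 254
  B: 207 + 35.52 = 242.52 → 243
After the tint: rgb(245, 254, 243) = #f5fef3.
An 82% tone moves each channel 82% toward 128:
  R: 245 + 0.82×(128−245) = 245 − 95.94 = 149.06 → 149
  G: 254 − 103.32 = 150.68 → 151
  B: 243 − 94.3 = 148.7 → 149
rgb(149, 151, 149) = #959795.

#959795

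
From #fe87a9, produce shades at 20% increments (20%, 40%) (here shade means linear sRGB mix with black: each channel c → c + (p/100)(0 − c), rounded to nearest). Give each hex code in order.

#cb6c87, #985165

#fe87a9 is rgb(254, 135, 169).
20%: (254 − 50.8 = 203.2→203, 135 − 27 = 108→108, 169 − 33.8 = 135.2→135) → #cb6c87
40%: (254 − 101.6 = 152.4→152, 135 − 54 = 81→81, 169 − 67.6 = 101.4→101) → #985165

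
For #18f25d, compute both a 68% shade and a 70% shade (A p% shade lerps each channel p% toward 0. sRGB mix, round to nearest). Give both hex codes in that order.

#084d1e, #07491c

#18f25d is rgb(24, 242, 93).
68% shade:
  R: 24 + 0.68×(0−24) = 24 − 16.32 = 7.68 → 8
  G: 242 − 164.56 = 77.44 → 77
  B: 93 − 63.24 = 29.76 → 30
  → #084d1e
70% shade:
  R: 24 − 16.8 = 7.2 → 7
  G: 242 − 169.4 = 72.6 → 73
  B: 93 + 0.7×(0−93) = 93 − 65.1 = 27.9 → 28
  → #07491c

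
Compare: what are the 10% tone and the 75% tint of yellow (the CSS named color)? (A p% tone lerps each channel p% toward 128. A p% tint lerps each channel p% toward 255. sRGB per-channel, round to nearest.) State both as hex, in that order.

#F2F20D, #FFFFBF

CSS yellow is rgb(255, 255, 0).
10% tone:
  R: 255 − 12.7 = 242.3 → 242
  G: 255 − 12.7 = 242.3 → 242
  B: 0 + 12.8 = 12.8 → 13
  → #F2F20D
75% tint:
  R: 255 + 0.75×(255−255) = 255 + 0 = 255 → 255
  G: 255 + 0 = 255 → 255
  B: 0 + 0.75×(255−0) = 0 + 191.25 = 191.25 → 191
  → #FFFFBF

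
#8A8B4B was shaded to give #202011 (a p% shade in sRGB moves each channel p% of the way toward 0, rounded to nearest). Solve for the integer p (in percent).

#8A8B4B is rgb(138, 139, 75); #202011 is rgb(32, 32, 17).
On the G channel (widest range): 32 ≈ 139 + (p/100)(0 − 139), so p ≈ 100×(32 − 139)/(0 − 139) = -10700/-139 = 76.98.
p = 77 reproduces all three channels after rounding.

77%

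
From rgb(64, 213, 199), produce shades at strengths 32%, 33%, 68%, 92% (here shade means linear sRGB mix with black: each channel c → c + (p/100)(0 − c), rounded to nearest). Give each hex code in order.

#2c9187, #2b8f85, #144440, #051110

32%: (64 − 20.48 = 43.52→44, 213 − 68.16 = 144.84→145, 199 − 63.68 = 135.32→135) → #2c9187
33%: (64 − 21.12 = 42.88→43, 213 − 70.29 = 142.71→143, 199 − 65.67 = 133.33→133) → #2b8f85
68%: (64 − 43.52 = 20.48→20, 213 − 144.84 = 68.16→68, 199 − 135.32 = 63.68→64) → #144440
92%: (64 − 58.88 = 5.12→5, 213 − 195.96 = 17.04→17, 199 − 183.08 = 15.92→16) → #051110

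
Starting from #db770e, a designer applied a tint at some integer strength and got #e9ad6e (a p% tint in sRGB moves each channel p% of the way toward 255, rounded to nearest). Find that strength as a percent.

40%

#db770e is rgb(219, 119, 14); #e9ad6e is rgb(233, 173, 110).
On the B channel (widest range): 110 ≈ 14 + (p/100)(255 − 14), so p ≈ 100×(110 − 14)/(255 − 14) = 9600/241 = 39.83.
p = 40 reproduces all three channels after rounding.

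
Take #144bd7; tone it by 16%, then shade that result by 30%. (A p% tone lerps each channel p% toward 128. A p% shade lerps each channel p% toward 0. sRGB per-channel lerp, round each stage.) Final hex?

#1a3a8d

#144bd7 is rgb(20, 75, 215).
A 16% tone moves each channel 16% toward 128:
  R: 20 + 0.16×(128−20) = 20 + 17.28 = 37.28 → 37
  G: 75 + 0.16×(128−75) = 75 + 8.48 = 83.48 → 83
  B: 215 + 0.16×(128−215) = 215 − 13.92 = 201.08 → 201
After the tone: rgb(37, 83, 201) = #2553c9.
Lerp each channel 30% toward 0:
  R: 37 + 0.3×(0−37) = 37 − 11.1 = 25.9 → 26
  G: 83 + 0.3×(0−83) = 83 − 24.9 = 58.1 → 58
  B: 201 − 60.3 = 140.7 → 141
rgb(26, 58, 141) = #1a3a8d.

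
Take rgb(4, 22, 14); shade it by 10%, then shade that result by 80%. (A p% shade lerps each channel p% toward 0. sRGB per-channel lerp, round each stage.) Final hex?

Lerp each channel 10% toward 0:
  R: 4 + 0.1×(0−4) = 4 − 0.4 = 3.6 → 4
  G: 22 − 2.2 = 19.8 → 20
  B: 14 + 0.1×(0−14) = 14 − 1.4 = 12.6 → 13
After the shade: rgb(4, 20, 13) = #04140d.
Per channel, c → c + 0.8(0 − c):
  R: 4 − 3.2 = 0.8 → 1
  G: 20 + 0.8×(0−20) = 20 − 16 = 4 → 4
  B: 13 + 0.8×(0−13) = 13 − 10.4 = 2.6 → 3
rgb(1, 4, 3) = #010403.

#010403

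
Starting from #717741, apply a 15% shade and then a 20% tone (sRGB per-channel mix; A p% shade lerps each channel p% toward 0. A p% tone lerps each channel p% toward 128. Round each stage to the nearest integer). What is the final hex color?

#717741 is rgb(113, 119, 65).
Lerp each channel 15% toward 0:
  R: 113 − 16.95 = 96.05 → 96
  G: 119 − 17.85 = 101.15 → 101
  B: 65 + 0.15×(0−65) = 65 − 9.75 = 55.25 → 55
After the shade: rgb(96, 101, 55) = #606537.
Per channel, c → c + 0.2(128 − c):
  R: 96 + 0.2×(128−96) = 96 + 6.4 = 102.4 → 102
  G: 101 + 0.2×(128−101) = 101 + 5.4 = 106.4 → 106
  B: 55 + 14.6 = 69.6 → 70
rgb(102, 106, 70) = #666a46.

#666a46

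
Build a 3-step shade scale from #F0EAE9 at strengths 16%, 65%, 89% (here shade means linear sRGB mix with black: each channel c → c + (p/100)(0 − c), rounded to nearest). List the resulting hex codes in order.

#F0EAE9 is rgb(240, 234, 233).
16%: (240 − 38.4 = 201.6→202, 234 − 37.44 = 196.56→197, 233 − 37.28 = 195.72→196) → #CAC5C4
65%: (240 − 156 = 84→84, 234 − 152.1 = 81.9→82, 233 − 151.45 = 81.55→82) → #545252
89%: (240 − 213.6 = 26.4→26, 234 − 208.26 = 25.74→26, 233 − 207.37 = 25.63→26) → #1A1A1A

#CAC5C4, #545252, #1A1A1A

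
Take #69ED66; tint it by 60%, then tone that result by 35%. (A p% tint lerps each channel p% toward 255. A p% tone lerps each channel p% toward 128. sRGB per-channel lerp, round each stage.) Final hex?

#ACCEAB

#69ED66 is rgb(105, 237, 102).
Lerp each channel 60% toward 255:
  R: 105 + 90 = 195 → 195
  G: 237 + 10.8 = 247.8 → 248
  B: 102 + 91.8 = 193.8 → 194
After the tint: rgb(195, 248, 194) = #C3F8C2.
Per channel, c → c + 0.35(128 − c):
  R: 195 − 23.45 = 171.55 → 172
  G: 248 − 42 = 206 → 206
  B: 194 − 23.1 = 170.9 → 171
rgb(172, 206, 171) = #ACCEAB.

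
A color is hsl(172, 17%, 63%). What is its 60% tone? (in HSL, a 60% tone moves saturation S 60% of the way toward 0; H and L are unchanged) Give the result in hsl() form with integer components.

S moves 60% from 17 toward 0: 17 − 10.2 = 6.8 → 7.
H and L are unchanged.

hsl(172, 7%, 63%)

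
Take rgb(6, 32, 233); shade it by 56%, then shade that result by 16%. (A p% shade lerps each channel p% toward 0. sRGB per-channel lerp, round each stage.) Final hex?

#030C57

A 56% shade moves each channel 56% toward 0:
  R: 6 + 0.56×(0−6) = 6 − 3.36 = 2.64 → 3
  G: 32 + 0.56×(0−32) = 32 − 17.92 = 14.08 → 14
  B: 233 − 130.48 = 102.52 → 103
After the shade: rgb(3, 14, 103) = #030E67.
A 16% shade moves each channel 16% toward 0:
  R: 3 + 0.16×(0−3) = 3 − 0.48 = 2.52 → 3
  G: 14 + 0.16×(0−14) = 14 − 2.24 = 11.76 → 12
  B: 103 + 0.16×(0−103) = 103 − 16.48 = 86.52 → 87
rgb(3, 12, 87) = #030C57.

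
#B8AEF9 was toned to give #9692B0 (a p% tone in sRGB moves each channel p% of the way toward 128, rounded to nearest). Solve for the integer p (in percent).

60%

#B8AEF9 is rgb(184, 174, 249); #9692B0 is rgb(150, 146, 176).
On the B channel (widest range): 176 ≈ 249 + (p/100)(128 − 249), so p ≈ 100×(176 − 249)/(128 − 249) = -7300/-121 = 60.33.
p = 60 reproduces all three channels after rounding.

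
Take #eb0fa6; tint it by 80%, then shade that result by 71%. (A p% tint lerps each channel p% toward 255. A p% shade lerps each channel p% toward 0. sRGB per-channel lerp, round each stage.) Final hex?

#493c45

#eb0fa6 is rgb(235, 15, 166).
Lerp each channel 80% toward 255:
  R: 235 + 0.8×(255−235) = 235 + 16 = 251 → 251
  G: 15 + 0.8×(255−15) = 15 + 192 = 207 → 207
  B: 166 + 71.2 = 237.2 → 237
After the tint: rgb(251, 207, 237) = #fbcfed.
Per channel, c → c + 0.71(0 − c):
  R: 251 − 178.21 = 72.79 → 73
  G: 207 + 0.71×(0−207) = 207 − 146.97 = 60.03 → 60
  B: 237 − 168.27 = 68.73 → 69
rgb(73, 60, 69) = #493c45.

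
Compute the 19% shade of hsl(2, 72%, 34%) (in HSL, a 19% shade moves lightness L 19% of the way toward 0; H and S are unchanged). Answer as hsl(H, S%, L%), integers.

L moves 19% from 34 toward 0: 34 − 6.46 = 27.54 → 28.
H and S are unchanged.

hsl(2, 72%, 28%)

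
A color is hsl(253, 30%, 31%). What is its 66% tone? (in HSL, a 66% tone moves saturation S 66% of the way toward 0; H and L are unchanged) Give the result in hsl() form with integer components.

hsl(253, 10%, 31%)

S moves 66% from 30 toward 0: 30 − 19.8 = 10.2 → 10.
H and L are unchanged.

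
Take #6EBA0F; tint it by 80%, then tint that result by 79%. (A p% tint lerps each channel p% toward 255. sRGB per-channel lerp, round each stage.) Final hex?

#F9FCF5

#6EBA0F is rgb(110, 186, 15).
Per channel, c → c + 0.8(255 − c):
  R: 110 + 116 = 226 → 226
  G: 186 + 55.2 = 241.2 → 241
  B: 15 + 192 = 207 → 207
After the tint: rgb(226, 241, 207) = #E2F1CF.
A 79% tint moves each channel 79% toward 255:
  R: 226 + 0.79×(255−226) = 226 + 22.91 = 248.91 → 249
  G: 241 + 0.79×(255−241) = 241 + 11.06 = 252.06 → 252
  B: 207 + 37.92 = 244.92 → 245
rgb(249, 252, 245) = #F9FCF5.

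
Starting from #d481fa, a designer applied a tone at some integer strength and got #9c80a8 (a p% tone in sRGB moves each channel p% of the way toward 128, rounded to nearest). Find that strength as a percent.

67%

#d481fa is rgb(212, 129, 250); #9c80a8 is rgb(156, 128, 168).
On the B channel (widest range): 168 ≈ 250 + (p/100)(128 − 250), so p ≈ 100×(168 − 250)/(128 − 250) = -8200/-122 = 67.21.
p = 67 reproduces all three channels after rounding.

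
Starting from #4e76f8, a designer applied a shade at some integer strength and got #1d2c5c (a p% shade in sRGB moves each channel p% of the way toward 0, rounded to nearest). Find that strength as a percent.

#4e76f8 is rgb(78, 118, 248); #1d2c5c is rgb(29, 44, 92).
On the B channel (widest range): 92 ≈ 248 + (p/100)(0 − 248), so p ≈ 100×(92 − 248)/(0 − 248) = -15600/-248 = 62.90.
p = 63 reproduces all three channels after rounding.

63%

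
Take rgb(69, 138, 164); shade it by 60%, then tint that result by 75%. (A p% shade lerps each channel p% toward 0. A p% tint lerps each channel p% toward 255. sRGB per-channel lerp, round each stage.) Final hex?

A 60% shade moves each channel 60% toward 0:
  R: 69 − 41.4 = 27.6 → 28
  G: 138 + 0.6×(0−138) = 138 − 82.8 = 55.2 → 55
  B: 164 − 98.4 = 65.6 → 66
After the shade: rgb(28, 55, 66) = #1C3742.
A 75% tint moves each channel 75% toward 255:
  R: 28 + 170.25 = 198.25 → 198
  G: 55 + 0.75×(255−55) = 55 + 150 = 205 → 205
  B: 66 + 141.75 = 207.75 → 208
rgb(198, 205, 208) = #C6CDD0.

#C6CDD0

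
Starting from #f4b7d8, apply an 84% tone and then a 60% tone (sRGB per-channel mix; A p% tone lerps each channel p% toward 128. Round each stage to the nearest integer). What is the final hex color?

#888486

#f4b7d8 is rgb(244, 183, 216).
An 84% tone moves each channel 84% toward 128:
  R: 244 + 0.84×(128−244) = 244 − 97.44 = 146.56 → 147
  G: 183 + 0.84×(128−183) = 183 − 46.2 = 136.8 → 137
  B: 216 + 0.84×(128−216) = 216 − 73.92 = 142.08 → 142
After the tone: rgb(147, 137, 142) = #93898e.
A 60% tone moves each channel 60% toward 128:
  R: 147 − 11.4 = 135.6 → 136
  G: 137 − 5.4 = 131.6 → 132
  B: 142 − 8.4 = 133.6 → 134
rgb(136, 132, 134) = #888486.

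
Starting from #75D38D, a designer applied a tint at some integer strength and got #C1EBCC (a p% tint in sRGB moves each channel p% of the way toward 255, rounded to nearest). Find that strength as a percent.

55%

#75D38D is rgb(117, 211, 141); #C1EBCC is rgb(193, 235, 204).
On the R channel (widest range): 193 ≈ 117 + (p/100)(255 − 117), so p ≈ 100×(193 − 117)/(255 − 117) = 7600/138 = 55.07.
p = 55 reproduces all three channels after rounding.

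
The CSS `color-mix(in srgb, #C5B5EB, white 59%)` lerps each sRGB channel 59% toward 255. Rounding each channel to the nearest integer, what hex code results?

#E7E1F7

#C5B5EB is rgb(197, 181, 235).
Lerp each channel 59% toward 255:
  R: 197 + 0.59×(255−197) = 197 + 34.22 = 231.22 → 231
  G: 181 + 43.66 = 224.66 → 225
  B: 235 + 0.59×(255−235) = 235 + 11.8 = 246.8 → 247
rgb(231, 225, 247) = #E7E1F7.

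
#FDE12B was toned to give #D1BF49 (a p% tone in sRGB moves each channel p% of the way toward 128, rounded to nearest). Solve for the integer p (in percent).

#FDE12B is rgb(253, 225, 43); #D1BF49 is rgb(209, 191, 73).
On the R channel (widest range): 209 ≈ 253 + (p/100)(128 − 253), so p ≈ 100×(209 − 253)/(128 − 253) = -4400/-125 = 35.20.
p = 35 reproduces all three channels after rounding.

35%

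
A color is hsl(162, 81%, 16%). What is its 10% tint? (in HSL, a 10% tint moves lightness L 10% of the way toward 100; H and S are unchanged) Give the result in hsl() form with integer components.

hsl(162, 81%, 24%)

L moves 10% from 16 toward 100: 16 + 8.4 = 24.4 → 24.
H and S are unchanged.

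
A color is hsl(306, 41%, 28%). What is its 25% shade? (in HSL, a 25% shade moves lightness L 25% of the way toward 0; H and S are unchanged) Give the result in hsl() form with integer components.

hsl(306, 41%, 21%)

L moves 25% from 28 toward 0: 28 − 7 = 21 → 21.
H and S are unchanged.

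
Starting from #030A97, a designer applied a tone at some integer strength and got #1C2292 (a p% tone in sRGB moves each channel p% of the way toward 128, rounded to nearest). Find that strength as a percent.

#030A97 is rgb(3, 10, 151); #1C2292 is rgb(28, 34, 146).
On the R channel (widest range): 28 ≈ 3 + (p/100)(128 − 3), so p ≈ 100×(28 − 3)/(128 − 3) = 2500/125 = 20.00.
p = 20 reproduces all three channels after rounding.

20%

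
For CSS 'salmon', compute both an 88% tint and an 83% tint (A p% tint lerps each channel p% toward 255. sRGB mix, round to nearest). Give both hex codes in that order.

#FEF0EE, #FEE9E7

CSS salmon is rgb(250, 128, 114).
88% tint:
  R: 250 + 0.88×(255−250) = 250 + 4.4 = 254.4 → 254
  G: 128 + 0.88×(255−128) = 128 + 111.76 = 239.76 → 240
  B: 114 + 0.88×(255−114) = 114 + 124.08 = 238.08 → 238
  → #FEF0EE
83% tint:
  R: 250 + 0.83×(255−250) = 250 + 4.15 = 254.15 → 254
  G: 128 + 0.83×(255−128) = 128 + 105.41 = 233.41 → 233
  B: 114 + 0.83×(255−114) = 114 + 117.03 = 231.03 → 231
  → #FEE9E7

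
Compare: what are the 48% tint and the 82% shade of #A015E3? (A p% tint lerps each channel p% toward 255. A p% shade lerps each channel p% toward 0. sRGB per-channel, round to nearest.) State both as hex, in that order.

#CE85F0, #1D0429

#A015E3 is rgb(160, 21, 227).
48% tint:
  R: 160 + 0.48×(255−160) = 160 + 45.6 = 205.6 → 206
  G: 21 + 0.48×(255−21) = 21 + 112.32 = 133.32 → 133
  B: 227 + 0.48×(255−227) = 227 + 13.44 = 240.44 → 240
  → #CE85F0
82% shade:
  R: 160 + 0.82×(0−160) = 160 − 131.2 = 28.8 → 29
  G: 21 + 0.82×(0−21) = 21 − 17.22 = 3.78 → 4
  B: 227 + 0.82×(0−227) = 227 − 186.14 = 40.86 → 41
  → #1D0429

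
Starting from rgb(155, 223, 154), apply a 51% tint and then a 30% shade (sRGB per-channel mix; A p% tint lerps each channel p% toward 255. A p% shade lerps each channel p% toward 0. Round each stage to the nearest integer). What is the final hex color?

#90a790

A 51% tint moves each channel 51% toward 255:
  R: 155 + 0.51×(255−155) = 155 + 51 = 206 → 206
  G: 223 + 0.51×(255−223) = 223 + 16.32 = 239.32 → 239
  B: 154 + 51.51 = 205.51 → 206
After the tint: rgb(206, 239, 206) = #ceefce.
Per channel, c → c + 0.3(0 − c):
  R: 206 − 61.8 = 144.2 → 144
  G: 239 + 0.3×(0−239) = 239 − 71.7 = 167.3 → 167
  B: 206 − 61.8 = 144.2 → 144
rgb(144, 167, 144) = #90a790.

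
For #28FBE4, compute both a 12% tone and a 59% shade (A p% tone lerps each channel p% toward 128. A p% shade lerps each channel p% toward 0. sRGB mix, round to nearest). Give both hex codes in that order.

#28FBE4 is rgb(40, 251, 228).
12% tone:
  R: 40 + 0.12×(128−40) = 40 + 10.56 = 50.56 → 51
  G: 251 + 0.12×(128−251) = 251 − 14.76 = 236.24 → 236
  B: 228 + 0.12×(128−228) = 228 − 12 = 216 → 216
  → #33ECD8
59% shade:
  R: 40 + 0.59×(0−40) = 40 − 23.6 = 16.4 → 16
  G: 251 + 0.59×(0−251) = 251 − 148.09 = 102.91 → 103
  B: 228 + 0.59×(0−228) = 228 − 134.52 = 93.48 → 93
  → #10675D

#33ECD8, #10675D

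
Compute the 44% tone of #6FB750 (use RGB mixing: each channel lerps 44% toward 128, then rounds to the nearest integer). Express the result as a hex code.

#769F65

#6FB750 is rgb(111, 183, 80).
A 44% tone moves each channel 44% toward 128:
  R: 111 + 7.48 = 118.48 → 118
  G: 183 + 0.44×(128−183) = 183 − 24.2 = 158.8 → 159
  B: 80 + 0.44×(128−80) = 80 + 21.12 = 101.12 → 101
rgb(118, 159, 101) = #769F65.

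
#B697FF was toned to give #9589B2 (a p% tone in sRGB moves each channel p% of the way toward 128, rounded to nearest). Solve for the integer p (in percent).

61%

#B697FF is rgb(182, 151, 255); #9589B2 is rgb(149, 137, 178).
On the B channel (widest range): 178 ≈ 255 + (p/100)(128 − 255), so p ≈ 100×(178 − 255)/(128 − 255) = -7700/-127 = 60.63.
p = 61 reproduces all three channels after rounding.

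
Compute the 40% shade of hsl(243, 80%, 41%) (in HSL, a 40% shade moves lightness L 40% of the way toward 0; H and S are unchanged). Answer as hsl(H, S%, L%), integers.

hsl(243, 80%, 25%)

L moves 40% from 41 toward 0: 41 − 16.4 = 24.6 → 25.
H and S are unchanged.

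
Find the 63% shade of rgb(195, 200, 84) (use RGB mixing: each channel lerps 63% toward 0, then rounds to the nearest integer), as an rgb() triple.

rgb(72, 74, 31)

Lerp each channel 63% toward 0:
  R: 195 − 122.85 = 72.15 → 72
  G: 200 + 0.63×(0−200) = 200 − 126 = 74 → 74
  B: 84 + 0.63×(0−84) = 84 − 52.92 = 31.08 → 31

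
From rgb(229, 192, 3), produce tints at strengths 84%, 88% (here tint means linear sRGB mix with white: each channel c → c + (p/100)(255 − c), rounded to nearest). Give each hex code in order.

#FBF5D7, #FCF7E1

84%: (229 + 21.84 = 250.84→251, 192 + 52.92 = 244.92→245, 3 + 211.68 = 214.68→215) → #FBF5D7
88%: (229 + 22.88 = 251.88→252, 192 + 55.44 = 247.44→247, 3 + 221.76 = 224.76→225) → #FCF7E1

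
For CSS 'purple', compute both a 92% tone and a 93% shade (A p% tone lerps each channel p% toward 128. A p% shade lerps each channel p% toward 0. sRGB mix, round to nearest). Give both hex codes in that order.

#807680, #090009

CSS purple is rgb(128, 0, 128).
92% tone:
  R: 128 + 0 = 128 → 128
  G: 0 + 117.76 = 117.76 → 118
  B: 128 + 0.92×(128−128) = 128 + 0 = 128 → 128
  → #807680
93% shade:
  R: 128 − 119.04 = 8.96 → 9
  G: 0 + 0 = 0 → 0
  B: 128 − 119.04 = 8.96 → 9
  → #090009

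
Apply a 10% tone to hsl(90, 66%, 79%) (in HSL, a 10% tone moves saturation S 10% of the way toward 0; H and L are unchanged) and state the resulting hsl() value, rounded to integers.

hsl(90, 59%, 79%)

S moves 10% from 66 toward 0: 66 − 6.6 = 59.4 → 59.
H and L are unchanged.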